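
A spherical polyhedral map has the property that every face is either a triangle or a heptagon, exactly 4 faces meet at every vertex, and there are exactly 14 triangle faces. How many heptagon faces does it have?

2

Let x be the number of heptagons; then F = 14 + x.
Edge–face incidences: 2E = 3·14 + 7·x = 42 + 7x.
Every vertex has degree 4, so 4V = 2E.
Euler: V − E + F = 2 ⇒ (2E)/4 − E + (14 + x) = 2.
Multiply by 8: 2·(2E) − 4·(2E) + 8·(14 + x) = 16, i.e. 112 + 8x − 2·(42 + 7x) = 16.
Collecting terms: −6x + 28 = 16, so −6x = −12, so x = 2.
Then 2E = 42 + 7·2 = 56, so E = 28, V = 2E/4 = 14, F = 14 + 2 = 16.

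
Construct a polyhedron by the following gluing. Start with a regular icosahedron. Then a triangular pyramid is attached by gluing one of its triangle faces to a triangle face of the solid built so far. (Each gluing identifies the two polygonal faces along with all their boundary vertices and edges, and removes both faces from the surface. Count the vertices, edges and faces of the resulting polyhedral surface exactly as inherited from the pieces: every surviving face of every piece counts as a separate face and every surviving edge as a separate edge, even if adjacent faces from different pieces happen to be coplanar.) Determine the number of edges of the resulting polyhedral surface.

A regular icosahedron: V=12, E=30, F=20.
Attach a triangular pyramid (V=4, E=6, F=4) along a 3-gon: merge 3 vertices and 3 edges, delete both glued faces → V=13, E=33, F=22.
Check: V − E + F = 13 − 33 + 22 = 2.

33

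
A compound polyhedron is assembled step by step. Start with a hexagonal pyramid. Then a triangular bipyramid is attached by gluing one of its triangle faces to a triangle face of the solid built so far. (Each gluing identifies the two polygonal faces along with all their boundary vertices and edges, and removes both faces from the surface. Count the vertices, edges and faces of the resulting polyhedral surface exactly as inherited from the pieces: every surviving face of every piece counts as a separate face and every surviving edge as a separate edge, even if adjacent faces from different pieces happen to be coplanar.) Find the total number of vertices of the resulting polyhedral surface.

A hexagonal pyramid: V=7, E=12, F=7.
Attach a triangular bipyramid (V=5, E=9, F=6) along a 3-gon: merge 3 vertices and 3 edges, delete both glued faces → V=9, E=18, F=11.
Check: V − E + F = 9 − 18 + 11 = 2.

9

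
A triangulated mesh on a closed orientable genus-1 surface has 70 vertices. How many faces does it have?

140

χ = 2 − 2·1 = 0, and every face is a triangle so 3F = 2E.
V − E + F = 0 with E = 3F/2 gives 70 − (3/2 − 1)·F = 0, so F = 140 and E = 210.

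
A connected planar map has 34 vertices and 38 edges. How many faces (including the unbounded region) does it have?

Euler's formula for a connected plane graph: V − E + F = 2, so F = 2 − 34 + 38 = 6.

6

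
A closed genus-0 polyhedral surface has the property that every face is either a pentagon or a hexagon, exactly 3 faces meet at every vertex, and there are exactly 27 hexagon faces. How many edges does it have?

111

Let x be the number of pentagons; then F = 27 + x.
Edge–face incidences: 2E = 6·27 + 5·x = 162 + 5x.
Every vertex has degree 3, so 3V = 2E.
Euler: V − E + F = 2 ⇒ (2E)/3 − E + (27 + x) = 2.
Multiply by 6: 2·(2E) − 3·(2E) + 6·(27 + x) = 12, i.e. 162 + 6x − (162 + 5x) = 12.
Collecting terms: x = 12.
Then 2E = 162 + 5·12 = 222, so E = 111, V = 2E/3 = 74, F = 27 + 12 = 39.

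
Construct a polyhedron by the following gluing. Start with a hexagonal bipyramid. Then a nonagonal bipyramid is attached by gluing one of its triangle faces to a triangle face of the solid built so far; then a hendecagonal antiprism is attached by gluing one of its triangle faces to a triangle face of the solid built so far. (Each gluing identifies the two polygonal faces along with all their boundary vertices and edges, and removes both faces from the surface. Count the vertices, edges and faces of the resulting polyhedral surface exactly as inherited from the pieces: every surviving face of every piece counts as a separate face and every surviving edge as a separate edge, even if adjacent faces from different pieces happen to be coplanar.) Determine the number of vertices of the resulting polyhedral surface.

35

A hexagonal bipyramid: V=8, E=18, F=12.
Attach a nonagonal bipyramid (V=11, E=27, F=18) along a 3-gon: merge 3 vertices and 3 edges, delete both glued faces → V=16, E=42, F=28.
Attach a hendecagonal antiprism (V=22, E=44, F=24) along a 3-gon: merge 3 vertices and 3 edges, delete both glued faces → V=35, E=83, F=50.
Check: V − E + F = 35 − 83 + 50 = 2.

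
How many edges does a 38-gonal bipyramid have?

A bipyramid over an n-gon has 2n triangular faces and n + 2 vertices: V = 38 + 2 = 40, E = 3·38 = 114, F = 2·38 = 76.

114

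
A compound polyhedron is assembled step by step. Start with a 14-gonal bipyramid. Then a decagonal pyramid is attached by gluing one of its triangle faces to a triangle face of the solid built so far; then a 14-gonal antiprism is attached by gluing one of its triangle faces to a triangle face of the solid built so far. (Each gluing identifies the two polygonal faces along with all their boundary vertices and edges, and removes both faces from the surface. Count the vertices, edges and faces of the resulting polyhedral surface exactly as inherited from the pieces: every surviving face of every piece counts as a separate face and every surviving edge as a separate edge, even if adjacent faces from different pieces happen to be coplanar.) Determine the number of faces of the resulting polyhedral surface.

65

A 14-gonal bipyramid: V=16, E=42, F=28.
Attach a decagonal pyramid (V=11, E=20, F=11) along a 3-gon: merge 3 vertices and 3 edges, delete both glued faces → V=24, E=59, F=37.
Attach a 14-gonal antiprism (V=28, E=56, F=30) along a 3-gon: merge 3 vertices and 3 edges, delete both glued faces → V=49, E=112, F=65.
Check: V − E + F = 49 − 112 + 65 = 2.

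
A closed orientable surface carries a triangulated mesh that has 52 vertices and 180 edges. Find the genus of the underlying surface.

5

Every face is a triangle and each edge borders two faces, so 3F = 2·180, giving F = 120.
χ = V − E + F = 52 − 180 + 120 = -8.
For a closed orientable surface χ = 2 − 2g, so g = (2 − (-8))/2 = 5.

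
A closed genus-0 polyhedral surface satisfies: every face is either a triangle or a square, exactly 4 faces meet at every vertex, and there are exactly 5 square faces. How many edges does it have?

22

Let x be the number of triangles; then F = 5 + x.
Edge–face incidences: 2E = 4·5 + 3·x = 20 + 3x.
Every vertex has degree 4, so 4V = 2E.
Euler: V − E + F = 2 ⇒ (2E)/4 − E + (5 + x) = 2.
Multiply by 8: 2·(2E) − 4·(2E) + 8·(5 + x) = 16, i.e. 40 + 8x − 2·(20 + 3x) = 16.
Collecting terms: 2x = 16, so x = 8.
Then 2E = 20 + 3·8 = 44, so E = 22, V = 2E/4 = 11, F = 5 + 8 = 13.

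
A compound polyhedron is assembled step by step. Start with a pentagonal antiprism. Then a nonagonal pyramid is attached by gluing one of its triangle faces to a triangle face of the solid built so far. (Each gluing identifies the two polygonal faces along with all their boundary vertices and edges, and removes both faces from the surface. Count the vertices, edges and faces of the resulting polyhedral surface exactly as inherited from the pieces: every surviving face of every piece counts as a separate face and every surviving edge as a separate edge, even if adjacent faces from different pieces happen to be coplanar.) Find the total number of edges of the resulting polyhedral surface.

A pentagonal antiprism: V=10, E=20, F=12.
Attach a nonagonal pyramid (V=10, E=18, F=10) along a 3-gon: merge 3 vertices and 3 edges, delete both glued faces → V=17, E=35, F=20.
Check: V − E + F = 17 − 35 + 20 = 2.

35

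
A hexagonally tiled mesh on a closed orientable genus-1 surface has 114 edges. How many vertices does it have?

χ = 2 − 2·1 = 0, and every face is a hexagon so 6F = 2E.
F = 2E/6 = 38. Then V = 0 + E − F = 0 + 114 − 38 = 76.

76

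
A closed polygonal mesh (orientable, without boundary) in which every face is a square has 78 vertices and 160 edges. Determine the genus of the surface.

Every face is a square and each edge borders two faces, so 4F = 2·160, giving F = 80.
χ = V − E + F = 78 − 160 + 80 = -2.
For a closed orientable surface χ = 2 − 2g, so g = (2 − (-2))/2 = 2.

2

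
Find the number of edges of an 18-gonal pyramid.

36

A pyramid on an n-gon base has one n-gon and n triangles: V = 18 + 1 = 19, E = 2·18 = 36, F = 18 + 1 = 19.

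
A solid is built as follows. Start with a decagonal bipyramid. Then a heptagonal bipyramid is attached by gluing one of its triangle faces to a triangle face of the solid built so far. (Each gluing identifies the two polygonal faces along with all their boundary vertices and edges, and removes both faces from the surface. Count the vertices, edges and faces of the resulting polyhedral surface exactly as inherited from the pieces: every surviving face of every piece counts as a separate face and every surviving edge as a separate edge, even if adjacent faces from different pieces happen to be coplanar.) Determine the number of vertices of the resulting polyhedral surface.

A decagonal bipyramid: V=12, E=30, F=20.
Attach a heptagonal bipyramid (V=9, E=21, F=14) along a 3-gon: merge 3 vertices and 3 edges, delete both glued faces → V=18, E=48, F=32.
Check: V − E + F = 18 − 48 + 32 = 2.

18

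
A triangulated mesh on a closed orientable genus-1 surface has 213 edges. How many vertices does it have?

χ = 2 − 2·1 = 0, and every face is a triangle so 3F = 2E.
F = 2E/3 = 142. Then V = 0 + E − F = 0 + 213 − 142 = 71.

71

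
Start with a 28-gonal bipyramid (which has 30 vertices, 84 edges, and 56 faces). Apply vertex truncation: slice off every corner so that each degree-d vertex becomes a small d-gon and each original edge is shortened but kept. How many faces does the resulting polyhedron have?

Truncation replaces each original edge-end by a new vertex, so V′ = 2E = 168.
Each original edge survives, and each old vertex of degree d contributes d new edges; summing degrees gives Σd = 2E, so E′ = E + 2E = 3E = 252.
Each original face survives and each original vertex becomes one new face: F′ = F + V = 86.

86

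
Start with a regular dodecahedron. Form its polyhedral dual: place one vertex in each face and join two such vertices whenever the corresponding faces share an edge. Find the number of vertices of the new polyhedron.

12

The base solid has V = 20, E = 30, F = 12.
The dual swaps V and F and preserves E: V′ = F = 12, E′ = E = 30, F′ = V = 20.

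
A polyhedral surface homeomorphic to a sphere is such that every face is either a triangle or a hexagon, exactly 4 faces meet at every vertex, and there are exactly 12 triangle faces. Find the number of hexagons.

Let x be the number of hexagons; then F = 12 + x.
Edge–face incidences: 2E = 3·12 + 6·x = 36 + 6x.
Every vertex has degree 4, so 4V = 2E.
Euler: V − E + F = 2 ⇒ (2E)/4 − E + (12 + x) = 2.
Multiply by 8: 2·(2E) − 4·(2E) + 8·(12 + x) = 16, i.e. 96 + 8x − 2·(36 + 6x) = 16.
Collecting terms: −4x + 24 = 16, so −4x = −8, so x = 2.
Then 2E = 36 + 6·2 = 48, so E = 24, V = 2E/4 = 12, F = 12 + 2 = 14.

2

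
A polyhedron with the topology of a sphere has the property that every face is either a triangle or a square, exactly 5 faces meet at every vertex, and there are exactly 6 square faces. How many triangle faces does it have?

32

Let x be the number of triangles; then F = 6 + x.
Edge–face incidences: 2E = 4·6 + 3·x = 24 + 3x.
Every vertex has degree 5, so 5V = 2E.
Euler: V − E + F = 2 ⇒ (2E)/5 − E + (6 + x) = 2.
Multiply by 10: 2·(2E) − 5·(2E) + 10·(6 + x) = 20, i.e. 60 + 10x − 3·(24 + 3x) = 20.
Collecting terms: x − 12 = 20, so x = 32.
Then 2E = 24 + 3·32 = 120, so E = 60, V = 2E/5 = 24, F = 6 + 32 = 38.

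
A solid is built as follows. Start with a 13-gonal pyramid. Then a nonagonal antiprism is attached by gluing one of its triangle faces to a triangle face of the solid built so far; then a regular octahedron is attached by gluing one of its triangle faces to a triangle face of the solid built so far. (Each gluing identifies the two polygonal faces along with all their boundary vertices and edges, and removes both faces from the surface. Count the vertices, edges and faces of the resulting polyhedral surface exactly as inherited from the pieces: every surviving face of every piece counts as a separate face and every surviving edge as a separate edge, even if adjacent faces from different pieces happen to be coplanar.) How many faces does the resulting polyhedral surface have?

38

A 13-gonal pyramid: V=14, E=26, F=14.
Attach a nonagonal antiprism (V=18, E=36, F=20) along a 3-gon: merge 3 vertices and 3 edges, delete both glued faces → V=29, E=59, F=32.
Attach a regular octahedron (V=6, E=12, F=8) along a 3-gon: merge 3 vertices and 3 edges, delete both glued faces → V=32, E=68, F=38.
Check: V − E + F = 32 − 68 + 38 = 2.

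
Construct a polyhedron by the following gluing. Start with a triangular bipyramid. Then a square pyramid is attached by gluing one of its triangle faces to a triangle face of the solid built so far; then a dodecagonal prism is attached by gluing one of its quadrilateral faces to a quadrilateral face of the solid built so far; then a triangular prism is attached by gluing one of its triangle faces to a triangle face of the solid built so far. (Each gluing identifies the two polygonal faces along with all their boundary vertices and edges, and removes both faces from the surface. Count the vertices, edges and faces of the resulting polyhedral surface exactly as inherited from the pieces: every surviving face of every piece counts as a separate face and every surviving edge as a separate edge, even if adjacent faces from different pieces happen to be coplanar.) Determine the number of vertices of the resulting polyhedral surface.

A triangular bipyramid: V=5, E=9, F=6.
Attach a square pyramid (V=5, E=8, F=5) along a 3-gon: merge 3 vertices and 3 edges, delete both glued faces → V=7, E=14, F=9.
Attach a dodecagonal prism (V=24, E=36, F=14) along a 4-gon: merge 4 vertices and 4 edges, delete both glued faces → V=27, E=46, F=21.
Attach a triangular prism (V=6, E=9, F=5) along a 3-gon: merge 3 vertices and 3 edges, delete both glued faces → V=30, E=52, F=24.
Check: V − E + F = 30 − 52 + 24 = 2.

30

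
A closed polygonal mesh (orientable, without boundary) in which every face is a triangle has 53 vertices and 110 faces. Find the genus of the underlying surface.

Every face is a triangle, so 2E = 3·110 = 330, giving E = 165.
χ = V − E + F = 53 − 165 + 110 = -2.
For a closed orientable surface χ = 2 − 2g, so g = (2 − (-2))/2 = 2.

2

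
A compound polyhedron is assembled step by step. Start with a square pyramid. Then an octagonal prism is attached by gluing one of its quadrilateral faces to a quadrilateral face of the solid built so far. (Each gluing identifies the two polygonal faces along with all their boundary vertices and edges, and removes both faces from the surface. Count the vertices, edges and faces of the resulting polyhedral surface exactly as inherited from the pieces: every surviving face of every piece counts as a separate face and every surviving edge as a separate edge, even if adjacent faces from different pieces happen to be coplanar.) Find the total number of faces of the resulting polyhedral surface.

13

A square pyramid: V=5, E=8, F=5.
Attach an octagonal prism (V=16, E=24, F=10) along a 4-gon: merge 4 vertices and 4 edges, delete both glued faces → V=17, E=28, F=13.
Check: V − E + F = 17 − 28 + 13 = 2.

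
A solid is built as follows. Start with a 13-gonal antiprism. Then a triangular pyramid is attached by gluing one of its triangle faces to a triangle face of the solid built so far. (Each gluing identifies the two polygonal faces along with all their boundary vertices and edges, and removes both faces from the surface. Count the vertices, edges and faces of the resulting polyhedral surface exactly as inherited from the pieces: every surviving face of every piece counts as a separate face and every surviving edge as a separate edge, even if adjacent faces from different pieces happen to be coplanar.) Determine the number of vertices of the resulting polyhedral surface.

27

A 13-gonal antiprism: V=26, E=52, F=28.
Attach a triangular pyramid (V=4, E=6, F=4) along a 3-gon: merge 3 vertices and 3 edges, delete both glued faces → V=27, E=55, F=30.
Check: V − E + F = 27 − 55 + 30 = 2.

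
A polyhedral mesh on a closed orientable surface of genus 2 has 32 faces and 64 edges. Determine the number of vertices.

For a closed orientable surface of genus 2, χ = 2 − 2·2 = -2.
V = -2 + E − F = -2 + 64 − 32 = 30.

30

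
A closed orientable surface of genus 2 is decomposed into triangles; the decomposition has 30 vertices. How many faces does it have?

χ = 2 − 2·2 = -2, and every face is a triangle so 3F = 2E.
V − E + F = -2 with E = 3F/2 gives 30 − (3/2 − 1)·F = -2, so F = 64 and E = 96.

64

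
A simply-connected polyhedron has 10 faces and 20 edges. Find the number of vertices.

Here V − E + F = 2.
V = 2 + E − F = 2 + 20 − 10 = 12.

12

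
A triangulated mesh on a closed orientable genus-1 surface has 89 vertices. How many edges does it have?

χ = 2 − 2·1 = 0, and every face is a triangle so 3F = 2E.
V − E + F = 0 with E = 3F/2 gives 89 − (3/2 − 1)·F = 0, so F = 178 and E = 267.

267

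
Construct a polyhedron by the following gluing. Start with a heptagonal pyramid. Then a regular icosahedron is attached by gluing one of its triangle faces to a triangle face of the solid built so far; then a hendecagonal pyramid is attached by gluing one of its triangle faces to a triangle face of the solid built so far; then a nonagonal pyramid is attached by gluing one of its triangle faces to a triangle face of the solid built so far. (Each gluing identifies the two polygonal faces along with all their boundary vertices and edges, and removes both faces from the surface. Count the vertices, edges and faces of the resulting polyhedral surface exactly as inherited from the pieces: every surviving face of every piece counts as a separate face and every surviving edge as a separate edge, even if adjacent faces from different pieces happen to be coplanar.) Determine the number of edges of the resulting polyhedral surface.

75

A heptagonal pyramid: V=8, E=14, F=8.
Attach a regular icosahedron (V=12, E=30, F=20) along a 3-gon: merge 3 vertices and 3 edges, delete both glued faces → V=17, E=41, F=26.
Attach a hendecagonal pyramid (V=12, E=22, F=12) along a 3-gon: merge 3 vertices and 3 edges, delete both glued faces → V=26, E=60, F=36.
Attach a nonagonal pyramid (V=10, E=18, F=10) along a 3-gon: merge 3 vertices and 3 edges, delete both glued faces → V=33, E=75, F=44.
Check: V − E + F = 33 − 75 + 44 = 2.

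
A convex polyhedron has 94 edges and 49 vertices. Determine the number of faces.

Here V − E + F = 2.
F = 2 − V + E = 2 − 49 + 94 = 47.

47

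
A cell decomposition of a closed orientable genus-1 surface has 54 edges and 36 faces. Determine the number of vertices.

For a closed orientable surface of genus 1, χ = 2 − 2·1 = 0.
V = 0 + E − F = 0 + 54 − 36 = 18.

18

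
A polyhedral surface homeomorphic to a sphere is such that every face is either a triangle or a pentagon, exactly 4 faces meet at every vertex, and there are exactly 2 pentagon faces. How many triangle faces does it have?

Let x be the number of triangles; then F = 2 + x.
Edge–face incidences: 2E = 5·2 + 3·x = 10 + 3x.
Every vertex has degree 4, so 4V = 2E.
Euler: V − E + F = 2 ⇒ (2E)/4 − E + (2 + x) = 2.
Multiply by 8: 2·(2E) − 4·(2E) + 8·(2 + x) = 16, i.e. 16 + 8x − 2·(10 + 3x) = 16.
Collecting terms: 2x − 4 = 16, so 2x = 20, so x = 10.
Then 2E = 10 + 3·10 = 40, so E = 20, V = 2E/4 = 10, F = 2 + 10 = 12.

10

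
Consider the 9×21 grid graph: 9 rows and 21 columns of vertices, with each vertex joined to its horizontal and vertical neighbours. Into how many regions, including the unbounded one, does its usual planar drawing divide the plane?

The grid has V = 9·21 = 189 vertices and E = 9·20 + 21·8 = 348 edges.
F = 2 − V + E = 2 − 189 + 348 = 161.

161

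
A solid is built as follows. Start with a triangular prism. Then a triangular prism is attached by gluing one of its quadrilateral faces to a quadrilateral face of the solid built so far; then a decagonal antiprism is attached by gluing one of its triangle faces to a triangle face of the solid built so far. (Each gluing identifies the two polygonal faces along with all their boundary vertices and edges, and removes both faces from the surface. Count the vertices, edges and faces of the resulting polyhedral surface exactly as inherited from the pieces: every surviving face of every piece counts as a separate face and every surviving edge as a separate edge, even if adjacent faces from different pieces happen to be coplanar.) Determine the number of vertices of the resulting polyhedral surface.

A triangular prism: V=6, E=9, F=5.
Attach a triangular prism (V=6, E=9, F=5) along a 4-gon: merge 4 vertices and 4 edges, delete both glued faces → V=8, E=14, F=8.
Attach a decagonal antiprism (V=20, E=40, F=22) along a 3-gon: merge 3 vertices and 3 edges, delete both glued faces → V=25, E=51, F=28.
Check: V − E + F = 25 − 51 + 28 = 2.

25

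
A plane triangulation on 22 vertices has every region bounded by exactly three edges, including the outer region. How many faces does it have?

In a plane triangulation 3F = 2E and V − E + F = 2, so F = 2V − 4 = 2·22 − 4 = 40.

40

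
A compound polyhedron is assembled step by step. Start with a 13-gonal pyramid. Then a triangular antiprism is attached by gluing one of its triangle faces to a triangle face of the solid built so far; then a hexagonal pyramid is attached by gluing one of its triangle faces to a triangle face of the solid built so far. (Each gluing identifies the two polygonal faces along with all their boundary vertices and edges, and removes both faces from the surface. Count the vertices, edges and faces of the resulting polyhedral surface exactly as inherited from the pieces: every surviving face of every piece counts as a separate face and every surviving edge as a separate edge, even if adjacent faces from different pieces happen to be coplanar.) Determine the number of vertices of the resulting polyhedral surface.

21

A 13-gonal pyramid: V=14, E=26, F=14.
Attach a triangular antiprism (V=6, E=12, F=8) along a 3-gon: merge 3 vertices and 3 edges, delete both glued faces → V=17, E=35, F=20.
Attach a hexagonal pyramid (V=7, E=12, F=7) along a 3-gon: merge 3 vertices and 3 edges, delete both glued faces → V=21, E=44, F=25.
Check: V − E + F = 21 − 44 + 25 = 2.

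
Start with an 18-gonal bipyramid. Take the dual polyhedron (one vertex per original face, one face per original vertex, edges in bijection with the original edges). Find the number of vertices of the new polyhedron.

The base solid has V = 20, E = 54, F = 36.
The dual swaps V and F and preserves E: V′ = F = 36, E′ = E = 54, F′ = V = 20.

36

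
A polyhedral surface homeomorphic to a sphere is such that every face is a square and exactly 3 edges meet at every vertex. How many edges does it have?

Each face has 4 edges and each edge borders two faces, so 2E = 4F.
Each vertex has degree 3, so 3V = 2E and hence V = 4F/3.
Euler: V − E + F = 2 ⇒ (4F/3) − (4F/2) + F = 2.
Multiply by 6: (8 − 12 + 6)F = 12, i.e. 2F = 12.
So F = 6, E = 4·6/2 = 12, V = 4·6/3 = 8.

12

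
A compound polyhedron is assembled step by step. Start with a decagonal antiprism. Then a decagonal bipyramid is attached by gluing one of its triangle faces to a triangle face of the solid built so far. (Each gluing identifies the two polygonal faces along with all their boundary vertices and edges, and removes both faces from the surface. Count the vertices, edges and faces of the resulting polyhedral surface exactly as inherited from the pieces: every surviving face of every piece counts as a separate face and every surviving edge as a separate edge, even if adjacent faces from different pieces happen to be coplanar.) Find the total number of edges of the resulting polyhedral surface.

A decagonal antiprism: V=20, E=40, F=22.
Attach a decagonal bipyramid (V=12, E=30, F=20) along a 3-gon: merge 3 vertices and 3 edges, delete both glued faces → V=29, E=67, F=40.
Check: V − E + F = 29 − 67 + 40 = 2.

67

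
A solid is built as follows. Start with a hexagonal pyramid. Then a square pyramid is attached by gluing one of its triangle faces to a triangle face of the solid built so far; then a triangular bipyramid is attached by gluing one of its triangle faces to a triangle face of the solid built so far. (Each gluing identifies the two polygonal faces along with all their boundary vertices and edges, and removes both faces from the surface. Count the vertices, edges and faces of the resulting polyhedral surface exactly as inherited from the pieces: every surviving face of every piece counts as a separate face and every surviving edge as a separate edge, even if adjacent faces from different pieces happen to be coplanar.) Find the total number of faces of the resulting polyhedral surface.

A hexagonal pyramid: V=7, E=12, F=7.
Attach a square pyramid (V=5, E=8, F=5) along a 3-gon: merge 3 vertices and 3 edges, delete both glued faces → V=9, E=17, F=10.
Attach a triangular bipyramid (V=5, E=9, F=6) along a 3-gon: merge 3 vertices and 3 edges, delete both glued faces → V=11, E=23, F=14.
Check: V − E + F = 11 − 23 + 14 = 2.

14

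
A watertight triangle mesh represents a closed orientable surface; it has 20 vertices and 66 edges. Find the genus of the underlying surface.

2

Every face is a triangle and each edge borders two faces, so 3F = 2·66, giving F = 44.
χ = V − E + F = 20 − 66 + 44 = -2.
For a closed orientable surface χ = 2 − 2g, so g = (2 − (-2))/2 = 2.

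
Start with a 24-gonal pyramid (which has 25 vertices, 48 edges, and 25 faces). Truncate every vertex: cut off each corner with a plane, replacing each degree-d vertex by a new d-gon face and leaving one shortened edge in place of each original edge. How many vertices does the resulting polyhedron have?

Truncation replaces each original edge-end by a new vertex, so V′ = 2E = 96.
Each original edge survives, and each old vertex of degree d contributes d new edges; summing degrees gives Σd = 2E, so E′ = E + 2E = 3E = 144.
Each original face survives and each original vertex becomes one new face: F′ = F + V = 50.

96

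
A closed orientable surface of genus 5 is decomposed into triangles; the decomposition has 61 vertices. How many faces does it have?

χ = 2 − 2·5 = -8, and every face is a triangle so 3F = 2E.
V − E + F = -8 with E = 3F/2 gives 61 − (3/2 − 1)·F = -8, so F = 138 and E = 207.

138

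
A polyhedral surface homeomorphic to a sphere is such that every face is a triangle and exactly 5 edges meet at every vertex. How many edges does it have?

Each face has 3 edges and each edge borders two faces, so 2E = 3F.
Each vertex has degree 5, so 5V = 2E and hence V = 3F/5.
Euler: V − E + F = 2 ⇒ (3F/5) − (3F/2) + F = 2.
Multiply by 10: (6 − 15 + 10)F = 20, i.e. 1F = 20.
So F = 20, E = 3·20/2 = 30, V = 3·20/5 = 12.

30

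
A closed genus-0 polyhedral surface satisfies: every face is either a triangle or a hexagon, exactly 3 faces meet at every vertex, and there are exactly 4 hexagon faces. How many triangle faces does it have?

4

Let x be the number of triangles; then F = 4 + x.
Edge–face incidences: 2E = 6·4 + 3·x = 24 + 3x.
Every vertex has degree 3, so 3V = 2E.
Euler: V − E + F = 2 ⇒ (2E)/3 − E + (4 + x) = 2.
Multiply by 6: 2·(2E) − 3·(2E) + 6·(4 + x) = 12, i.e. 24 + 6x − (24 + 3x) = 12.
Collecting terms: 3x = 12, so x = 4.
Then 2E = 24 + 3·4 = 36, so E = 18, V = 2E/3 = 12, F = 4 + 4 = 8.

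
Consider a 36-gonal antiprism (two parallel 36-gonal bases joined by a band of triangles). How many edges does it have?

An antiprism on an n-gon has two n-gon caps and 2n triangles: V = 2·36 = 72, E = 4·36 = 144, F = 2·36 + 2 = 74.

144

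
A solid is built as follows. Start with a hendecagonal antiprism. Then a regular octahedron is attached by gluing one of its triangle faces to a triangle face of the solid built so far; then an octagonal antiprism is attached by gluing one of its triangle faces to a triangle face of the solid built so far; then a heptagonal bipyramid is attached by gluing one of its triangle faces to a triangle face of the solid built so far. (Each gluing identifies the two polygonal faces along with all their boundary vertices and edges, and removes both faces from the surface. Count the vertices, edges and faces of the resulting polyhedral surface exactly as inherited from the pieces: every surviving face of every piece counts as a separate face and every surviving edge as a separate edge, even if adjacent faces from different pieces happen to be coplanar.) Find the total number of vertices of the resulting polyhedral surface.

A hendecagonal antiprism: V=22, E=44, F=24.
Attach a regular octahedron (V=6, E=12, F=8) along a 3-gon: merge 3 vertices and 3 edges, delete both glued faces → V=25, E=53, F=30.
Attach an octagonal antiprism (V=16, E=32, F=18) along a 3-gon: merge 3 vertices and 3 edges, delete both glued faces → V=38, E=82, F=46.
Attach a heptagonal bipyramid (V=9, E=21, F=14) along a 3-gon: merge 3 vertices and 3 edges, delete both glued faces → V=44, E=100, F=58.
Check: V − E + F = 44 − 100 + 58 = 2.

44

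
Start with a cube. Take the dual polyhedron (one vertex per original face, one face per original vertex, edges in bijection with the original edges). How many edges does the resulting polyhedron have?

The base solid has V = 8, E = 12, F = 6.
The dual swaps V and F and preserves E: V′ = F = 6, E′ = E = 12, F′ = V = 8.

12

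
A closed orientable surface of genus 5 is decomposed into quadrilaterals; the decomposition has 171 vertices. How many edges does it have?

χ = 2 − 2·5 = -8, and every face is a square so 4F = 2E.
V − E + F = -8 with E = 4F/2 gives 171 − (4/2 − 1)·F = -8, so F = 179 and E = 358.

358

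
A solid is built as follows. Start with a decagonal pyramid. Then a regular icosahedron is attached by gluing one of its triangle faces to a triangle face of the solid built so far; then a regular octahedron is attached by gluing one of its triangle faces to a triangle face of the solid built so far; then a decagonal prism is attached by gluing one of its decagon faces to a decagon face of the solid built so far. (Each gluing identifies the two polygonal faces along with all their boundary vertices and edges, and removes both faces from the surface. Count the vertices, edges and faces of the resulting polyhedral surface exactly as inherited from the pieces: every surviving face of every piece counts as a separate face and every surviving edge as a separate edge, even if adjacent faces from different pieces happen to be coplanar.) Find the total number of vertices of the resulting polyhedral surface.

A decagonal pyramid: V=11, E=20, F=11.
Attach a regular icosahedron (V=12, E=30, F=20) along a 3-gon: merge 3 vertices and 3 edges, delete both glued faces → V=20, E=47, F=29.
Attach a regular octahedron (V=6, E=12, F=8) along a 3-gon: merge 3 vertices and 3 edges, delete both glued faces → V=23, E=56, F=35.
Attach a decagonal prism (V=20, E=30, F=12) along a 10-gon: merge 10 vertices and 10 edges, delete both glued faces → V=33, E=76, F=45.
Check: V − E + F = 33 − 76 + 45 = 2.

33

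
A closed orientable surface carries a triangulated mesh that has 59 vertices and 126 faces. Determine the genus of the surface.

Every face is a triangle, so 2E = 3·126 = 378, giving E = 189.
χ = V − E + F = 59 − 189 + 126 = -4.
For a closed orientable surface χ = 2 − 2g, so g = (2 − (-4))/2 = 3.

3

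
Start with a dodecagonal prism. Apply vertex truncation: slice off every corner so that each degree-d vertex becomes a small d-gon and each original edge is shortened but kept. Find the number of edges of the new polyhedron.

108

The base solid has V = 24, E = 36, F = 14.
Truncation replaces each original edge-end by a new vertex, so V′ = 2E = 72.
Each original edge survives, and each old vertex of degree d contributes d new edges; summing degrees gives Σd = 2E, so E′ = E + 2E = 3E = 108.
Each original face survives and each original vertex becomes one new face: F′ = F + V = 38.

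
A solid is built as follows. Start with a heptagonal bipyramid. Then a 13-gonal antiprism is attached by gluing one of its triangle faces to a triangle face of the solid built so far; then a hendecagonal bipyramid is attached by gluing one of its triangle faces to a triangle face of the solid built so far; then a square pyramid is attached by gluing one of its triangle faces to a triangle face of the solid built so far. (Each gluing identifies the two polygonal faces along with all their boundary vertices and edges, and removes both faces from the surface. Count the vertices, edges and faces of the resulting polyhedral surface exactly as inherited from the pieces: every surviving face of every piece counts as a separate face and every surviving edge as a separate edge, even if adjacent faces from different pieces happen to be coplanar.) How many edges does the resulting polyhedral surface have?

105

A heptagonal bipyramid: V=9, E=21, F=14.
Attach a 13-gonal antiprism (V=26, E=52, F=28) along a 3-gon: merge 3 vertices and 3 edges, delete both glued faces → V=32, E=70, F=40.
Attach a hendecagonal bipyramid (V=13, E=33, F=22) along a 3-gon: merge 3 vertices and 3 edges, delete both glued faces → V=42, E=100, F=60.
Attach a square pyramid (V=5, E=8, F=5) along a 3-gon: merge 3 vertices and 3 edges, delete both glued faces → V=44, E=105, F=63.
Check: V − E + F = 44 − 105 + 63 = 2.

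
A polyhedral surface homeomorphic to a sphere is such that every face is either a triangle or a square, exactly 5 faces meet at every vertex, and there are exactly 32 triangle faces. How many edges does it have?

60

Let x be the number of squares; then F = 32 + x.
Edge–face incidences: 2E = 3·32 + 4·x = 96 + 4x.
Every vertex has degree 5, so 5V = 2E.
Euler: V − E + F = 2 ⇒ (2E)/5 − E + (32 + x) = 2.
Multiply by 10: 2·(2E) − 5·(2E) + 10·(32 + x) = 20, i.e. 320 + 10x − 3·(96 + 4x) = 20.
Collecting terms: −2x + 32 = 20, so −2x = −12, so x = 6.
Then 2E = 96 + 4·6 = 120, so E = 60, V = 2E/5 = 24, F = 32 + 6 = 38.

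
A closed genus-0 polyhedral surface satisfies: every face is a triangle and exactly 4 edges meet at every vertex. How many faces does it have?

Each face has 3 edges and each edge borders two faces, so 2E = 3F.
Each vertex has degree 4, so 4V = 2E and hence V = 3F/4.
Euler: V − E + F = 2 ⇒ (3F/4) − (3F/2) + F = 2.
Multiply by 8: (6 − 12 + 8)F = 16, i.e. 2F = 16.
So F = 8, E = 3·8/2 = 12, V = 3·8/4 = 6.

8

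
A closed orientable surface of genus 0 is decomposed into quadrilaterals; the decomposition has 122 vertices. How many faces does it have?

χ = 2 − 2·0 = 2, and every face is a square so 4F = 2E.
V − E + F = 2 with E = 4F/2 gives 122 − (4/2 − 1)·F = 2, so F = 120 and E = 240.

120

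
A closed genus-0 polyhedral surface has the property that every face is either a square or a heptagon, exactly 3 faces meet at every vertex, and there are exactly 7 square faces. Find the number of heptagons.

Let x be the number of heptagons; then F = 7 + x.
Edge–face incidences: 2E = 4·7 + 7·x = 28 + 7x.
Every vertex has degree 3, so 3V = 2E.
Euler: V − E + F = 2 ⇒ (2E)/3 − E + (7 + x) = 2.
Multiply by 6: 2·(2E) − 3·(2E) + 6·(7 + x) = 12, i.e. 42 + 6x − (28 + 7x) = 12.
Collecting terms: −x + 14 = 12, so −x = −2, so x = 2.
Then 2E = 28 + 7·2 = 42, so E = 21, V = 2E/3 = 14, F = 7 + 2 = 9.

2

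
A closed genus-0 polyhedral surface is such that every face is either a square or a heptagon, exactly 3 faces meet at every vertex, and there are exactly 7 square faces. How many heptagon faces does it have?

Let x be the number of heptagons; then F = 7 + x.
Edge–face incidences: 2E = 4·7 + 7·x = 28 + 7x.
Every vertex has degree 3, so 3V = 2E.
Euler: V − E + F = 2 ⇒ (2E)/3 − E + (7 + x) = 2.
Multiply by 6: 2·(2E) − 3·(2E) + 6·(7 + x) = 12, i.e. 42 + 6x − (28 + 7x) = 12.
Collecting terms: −x + 14 = 12, so −x = −2, so x = 2.
Then 2E = 28 + 7·2 = 42, so E = 21, V = 2E/3 = 14, F = 7 + 2 = 9.

2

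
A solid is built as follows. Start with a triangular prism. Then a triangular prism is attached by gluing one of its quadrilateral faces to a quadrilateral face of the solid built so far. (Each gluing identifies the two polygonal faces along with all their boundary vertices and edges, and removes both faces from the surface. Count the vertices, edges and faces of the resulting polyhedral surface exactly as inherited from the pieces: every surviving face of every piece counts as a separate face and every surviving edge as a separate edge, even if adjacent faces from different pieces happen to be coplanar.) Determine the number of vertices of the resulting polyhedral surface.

8

A triangular prism: V=6, E=9, F=5.
Attach a triangular prism (V=6, E=9, F=5) along a 4-gon: merge 4 vertices and 4 edges, delete both glued faces → V=8, E=14, F=8.
Check: V − E + F = 8 − 14 + 8 = 2.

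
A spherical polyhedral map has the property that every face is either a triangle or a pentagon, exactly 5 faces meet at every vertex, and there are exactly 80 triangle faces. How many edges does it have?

150

Let x be the number of pentagons; then F = 80 + x.
Edge–face incidences: 2E = 3·80 + 5·x = 240 + 5x.
Every vertex has degree 5, so 5V = 2E.
Euler: V − E + F = 2 ⇒ (2E)/5 − E + (80 + x) = 2.
Multiply by 10: 2·(2E) − 5·(2E) + 10·(80 + x) = 20, i.e. 800 + 10x − 3·(240 + 5x) = 20.
Collecting terms: −5x + 80 = 20, so −5x = −60, so x = 12.
Then 2E = 240 + 5·12 = 300, so E = 150, V = 2E/5 = 60, F = 80 + 12 = 92.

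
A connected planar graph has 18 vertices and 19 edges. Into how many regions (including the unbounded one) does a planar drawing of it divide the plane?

3

Euler's formula for a connected plane graph: V − E + F = 2, so F = 2 − 18 + 19 = 3.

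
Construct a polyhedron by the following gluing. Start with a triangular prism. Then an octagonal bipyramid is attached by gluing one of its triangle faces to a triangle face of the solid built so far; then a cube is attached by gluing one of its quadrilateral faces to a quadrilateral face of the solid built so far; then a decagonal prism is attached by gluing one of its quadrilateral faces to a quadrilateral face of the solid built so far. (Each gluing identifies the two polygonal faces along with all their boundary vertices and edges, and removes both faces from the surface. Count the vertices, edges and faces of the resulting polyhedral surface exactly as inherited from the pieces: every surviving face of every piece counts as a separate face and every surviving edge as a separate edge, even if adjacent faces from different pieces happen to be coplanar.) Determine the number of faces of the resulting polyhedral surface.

33

A triangular prism: V=6, E=9, F=5.
Attach an octagonal bipyramid (V=10, E=24, F=16) along a 3-gon: merge 3 vertices and 3 edges, delete both glued faces → V=13, E=30, F=19.
Attach a cube (V=8, E=12, F=6) along a 4-gon: merge 4 vertices and 4 edges, delete both glued faces → V=17, E=38, F=23.
Attach a decagonal prism (V=20, E=30, F=12) along a 4-gon: merge 4 vertices and 4 edges, delete both glued faces → V=33, E=64, F=33.
Check: V − E + F = 33 − 64 + 33 = 2.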